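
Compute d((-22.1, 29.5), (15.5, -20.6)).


dx=37.6, dy=-50.1
d^2 = 37.6^2 + (-50.1)^2 = 3923.77
d = sqrt(3923.77) = 62.64

62.64


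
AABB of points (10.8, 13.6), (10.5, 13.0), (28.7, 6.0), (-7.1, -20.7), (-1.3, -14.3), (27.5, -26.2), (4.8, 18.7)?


x range: [-7.1, 28.7]
y range: [-26.2, 18.7]
Bounding box: (-7.1,-26.2) to (28.7,18.7)

(-7.1,-26.2) to (28.7,18.7)


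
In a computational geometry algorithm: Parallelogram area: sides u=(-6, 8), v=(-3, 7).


|u x v| = |(-6)*7 - 8*(-3)|
= |(-42) - (-24)| = 18

18


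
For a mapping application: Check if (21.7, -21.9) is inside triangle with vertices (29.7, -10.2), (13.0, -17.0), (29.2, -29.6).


Cross products: AB x AP = 140.99, BC x BP = 30.24, CA x CP = 149.35
All same sign? yes

Yes, inside


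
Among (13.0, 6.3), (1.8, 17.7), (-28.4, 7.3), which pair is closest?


d(P0,P1) = 15.9812, d(P0,P2) = 41.4121, d(P1,P2) = 31.9406
Closest: P0 and P1

Closest pair: (13.0, 6.3) and (1.8, 17.7), distance = 15.9812


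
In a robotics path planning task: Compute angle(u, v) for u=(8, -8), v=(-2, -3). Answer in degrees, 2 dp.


u.v = 8, |u| = sqrt(128) = 11.3137, |v| = sqrt(13) = 3.6056
cos(theta) = u.v/(|u||v|) = 8/sqrt(1664) = 0.196116
theta = acos(0.196116) = 78.69 degrees

78.69 degrees


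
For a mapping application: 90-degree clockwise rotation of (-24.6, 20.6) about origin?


90° CW: (x,y) -> (y, -x)
(-24.6,20.6) -> (20.6, 24.6)

(20.6, 24.6)


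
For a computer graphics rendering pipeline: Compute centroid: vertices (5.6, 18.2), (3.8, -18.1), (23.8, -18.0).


Centroid = ((x_A+x_B+x_C)/3, (y_A+y_B+y_C)/3)
= ((5.6+3.8+23.8)/3, (18.2+(-18.1)+(-18))/3)
= (11.0667, -5.9667)

(11.0667, -5.9667)


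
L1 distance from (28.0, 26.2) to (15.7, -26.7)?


|28-15.7| + |26.2-(-26.7)| = 12.3 + 52.9 = 65.2

65.2


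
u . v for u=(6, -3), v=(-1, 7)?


u . v = u_x*v_x + u_y*v_y = 6*(-1) + (-3)*7
= (-6) + (-21) = -27

-27


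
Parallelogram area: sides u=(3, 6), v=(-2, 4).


|u x v| = |3*4 - 6*(-2)|
= |12 - (-12)| = 24

24


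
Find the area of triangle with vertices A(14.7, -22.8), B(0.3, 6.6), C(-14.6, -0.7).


Area = |x_A(y_B-y_C) + x_B(y_C-y_A) + x_C(y_A-y_B)|/2
= |107.31 + 6.63 + 429.24|/2
= 543.18/2 = 271.59

271.59


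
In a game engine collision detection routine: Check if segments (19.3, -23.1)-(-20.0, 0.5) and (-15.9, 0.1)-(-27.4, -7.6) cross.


Cross products: d1=537.84, d2=-36.17, d3=-81.04, d4=492.97
d1*d2 < 0 and d3*d4 < 0? yes

Yes, they intersect


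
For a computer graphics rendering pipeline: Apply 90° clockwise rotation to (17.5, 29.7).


90° CW: (x,y) -> (y, -x)
(17.5,29.7) -> (29.7, -17.5)

(29.7, -17.5)


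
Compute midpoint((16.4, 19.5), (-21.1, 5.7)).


M = ((16.4+(-21.1))/2, (19.5+5.7)/2)
= (-2.35, 12.6)

(-2.35, 12.6)


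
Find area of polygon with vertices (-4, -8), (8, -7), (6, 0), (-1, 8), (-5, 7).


Shoelace sum: ((-4)*(-7) - 8*(-8)) + (8*0 - 6*(-7)) + (6*8 - (-1)*0) + ((-1)*7 - (-5)*8) + ((-5)*(-8) - (-4)*7)
= 283
Area = |283|/2 = 141.5

141.5


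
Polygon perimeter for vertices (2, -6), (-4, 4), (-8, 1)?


Sides: (2, -6)->(-4, 4): sqrt(136) = 11.661904, (-4, 4)->(-8, 1): sqrt(25) = 5, (-8, 1)->(2, -6): sqrt(149) = 12.206556
Sum = 28.86846
Perimeter = 28.8685

28.8685


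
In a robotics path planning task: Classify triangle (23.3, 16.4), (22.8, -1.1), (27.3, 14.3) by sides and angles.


Side lengths squared: AB^2=306.5, BC^2=257.41, CA^2=20.41
Sorted: [20.41, 257.41, 306.5]
By sides: Scalene, By angles: Obtuse

Scalene, Obtuse


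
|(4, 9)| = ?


|u| = sqrt(4^2 + 9^2) = sqrt(97) = 9.8489

9.8489


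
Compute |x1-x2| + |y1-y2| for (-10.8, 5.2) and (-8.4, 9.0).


|(-10.8)-(-8.4)| + |5.2-9| = 2.4 + 3.8 = 6.2

6.2


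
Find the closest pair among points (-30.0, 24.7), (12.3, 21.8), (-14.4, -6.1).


d(P0,P1) = 42.3993, d(P0,P2) = 34.5254, d(P1,P2) = 38.6174
Closest: P0 and P2

Closest pair: (-30.0, 24.7) and (-14.4, -6.1), distance = 34.5254


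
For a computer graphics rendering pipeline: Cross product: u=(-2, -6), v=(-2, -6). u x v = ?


u x v = u_x*v_y - u_y*v_x = (-2)*(-6) - (-6)*(-2)
= 12 - 12 = 0

0


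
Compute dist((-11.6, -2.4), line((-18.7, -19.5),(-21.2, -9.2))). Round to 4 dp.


|cross product| = 115.88
|line direction| = sqrt(112.34) = 10.5991
Distance = 115.88/sqrt(112.34) = 10.933

10.933


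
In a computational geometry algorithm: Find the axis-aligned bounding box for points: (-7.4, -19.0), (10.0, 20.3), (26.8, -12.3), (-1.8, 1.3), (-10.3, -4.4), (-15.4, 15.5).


x range: [-15.4, 26.8]
y range: [-19, 20.3]
Bounding box: (-15.4,-19) to (26.8,20.3)

(-15.4,-19) to (26.8,20.3)


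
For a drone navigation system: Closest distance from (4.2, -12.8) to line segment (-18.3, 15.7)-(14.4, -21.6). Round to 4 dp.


Project P onto AB: t = 0.731 (clamped to [0,1])
Closest point on segment: (5.6052, -11.5681)
Distance: 1.8688

1.8688


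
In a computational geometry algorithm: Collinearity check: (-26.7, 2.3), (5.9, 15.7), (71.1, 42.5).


Cross product: (5.9-(-26.7))*(42.5-2.3) - (15.7-2.3)*(71.1-(-26.7))
= 0

Yes, collinear


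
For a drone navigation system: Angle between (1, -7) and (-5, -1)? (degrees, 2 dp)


u.v = 2, |u| = sqrt(50) = 7.0711, |v| = sqrt(26) = 5.099
cos(theta) = u.v/(|u||v|) = 2/sqrt(1300) = 0.05547
theta = acos(0.05547) = 86.82 degrees

86.82 degrees


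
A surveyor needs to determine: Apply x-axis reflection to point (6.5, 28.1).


Reflection over x-axis: (x,y) -> (x,-y)
(6.5, 28.1) -> (6.5, -28.1)

(6.5, -28.1)


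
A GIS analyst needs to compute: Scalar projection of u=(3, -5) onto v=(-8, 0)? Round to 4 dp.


u.v = -24, |v| = sqrt(64) = 8
Scalar projection = u.v / |v| = -24 / sqrt(64) = -3

-3


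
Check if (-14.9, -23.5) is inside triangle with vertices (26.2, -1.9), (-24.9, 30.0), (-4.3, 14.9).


Cross products: AB x AP = 2414.85, BC x BP = -951.1, CA x CP = -1349.28
All same sign? no

No, outside


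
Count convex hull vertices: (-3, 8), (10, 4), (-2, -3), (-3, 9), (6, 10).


Convex hull vertices (CCW): (-3, 8), (-2, -3), (10, 4), (6, 10), (-3, 9)
Count = 5

5


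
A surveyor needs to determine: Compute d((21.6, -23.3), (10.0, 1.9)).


dx=-11.6, dy=25.2
d^2 = (-11.6)^2 + 25.2^2 = 769.6
d = sqrt(769.6) = 27.7417

27.7417


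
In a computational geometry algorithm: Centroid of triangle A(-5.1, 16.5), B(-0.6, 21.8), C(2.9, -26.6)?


Centroid = ((x_A+x_B+x_C)/3, (y_A+y_B+y_C)/3)
= (((-5.1)+(-0.6)+2.9)/3, (16.5+21.8+(-26.6))/3)
= (-0.9333, 3.9)

(-0.9333, 3.9)


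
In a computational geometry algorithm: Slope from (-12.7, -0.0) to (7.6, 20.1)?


slope = (y2-y1)/(x2-x1) = (20.1-0)/(7.6-(-12.7)) = 20.1/20.3 = 0.9901

0.9901


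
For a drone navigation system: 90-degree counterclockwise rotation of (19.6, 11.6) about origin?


90° CCW: (x,y) -> (-y, x)
(19.6,11.6) -> (-11.6, 19.6)

(-11.6, 19.6)


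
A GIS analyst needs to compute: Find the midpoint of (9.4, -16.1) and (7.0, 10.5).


M = ((9.4+7)/2, ((-16.1)+10.5)/2)
= (8.2, -2.8)

(8.2, -2.8)


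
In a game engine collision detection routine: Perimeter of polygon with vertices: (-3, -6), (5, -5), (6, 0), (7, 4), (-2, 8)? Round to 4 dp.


Sides: (-3, -6)->(5, -5): sqrt(65) = 8.062258, (5, -5)->(6, 0): sqrt(26) = 5.09902, (6, 0)->(7, 4): sqrt(17) = 4.123106, (7, 4)->(-2, 8): sqrt(97) = 9.848858, (-2, 8)->(-3, -6): sqrt(197) = 14.035669
Sum = 41.168911
Perimeter = 41.1689

41.1689


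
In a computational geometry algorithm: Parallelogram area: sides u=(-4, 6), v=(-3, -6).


|u x v| = |(-4)*(-6) - 6*(-3)|
= |24 - (-18)| = 42

42


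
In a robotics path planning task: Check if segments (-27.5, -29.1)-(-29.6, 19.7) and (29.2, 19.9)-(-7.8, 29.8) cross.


Cross products: d1=2374.33, d2=589.52, d3=-2869.86, d4=-1085.05
d1*d2 < 0 and d3*d4 < 0? no

No, they don't intersect


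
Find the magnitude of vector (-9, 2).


|u| = sqrt((-9)^2 + 2^2) = sqrt(85) = 9.2195

9.2195


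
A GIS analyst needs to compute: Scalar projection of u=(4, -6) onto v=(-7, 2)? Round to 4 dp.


u.v = -40, |v| = sqrt(53) = 7.2801
Scalar projection = u.v / |v| = -40 / sqrt(53) = -5.4944

-5.4944


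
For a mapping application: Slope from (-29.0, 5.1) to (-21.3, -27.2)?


slope = (y2-y1)/(x2-x1) = ((-27.2)-5.1)/((-21.3)-(-29)) = (-32.3)/7.7 = -4.1948

-4.1948


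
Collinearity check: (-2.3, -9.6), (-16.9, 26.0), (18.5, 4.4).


Cross product: ((-16.9)-(-2.3))*(4.4-(-9.6)) - (26-(-9.6))*(18.5-(-2.3))
= -944.88

No, not collinear


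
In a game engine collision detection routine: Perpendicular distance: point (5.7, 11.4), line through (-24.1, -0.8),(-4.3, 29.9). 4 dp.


|cross product| = 673.3
|line direction| = sqrt(1334.53) = 36.5312
Distance = 673.3/sqrt(1334.53) = 18.4308

18.4308


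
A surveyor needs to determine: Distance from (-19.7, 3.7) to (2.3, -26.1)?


dx=22, dy=-29.8
d^2 = 22^2 + (-29.8)^2 = 1372.04
d = sqrt(1372.04) = 37.0411

37.0411


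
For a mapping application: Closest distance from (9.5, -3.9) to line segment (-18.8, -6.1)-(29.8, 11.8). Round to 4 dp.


Project P onto AB: t = 0.5274 (clamped to [0,1])
Closest point on segment: (6.8331, 3.341)
Distance: 7.7165

7.7165


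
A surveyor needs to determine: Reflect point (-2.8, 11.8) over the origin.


Reflection over origin: (x,y) -> (-x,-y)
(-2.8, 11.8) -> (2.8, -11.8)

(2.8, -11.8)


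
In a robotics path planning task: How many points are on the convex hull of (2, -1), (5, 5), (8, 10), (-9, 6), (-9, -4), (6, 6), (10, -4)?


Convex hull vertices (CCW): (-9, -4), (10, -4), (8, 10), (-9, 6)
Count = 4

4


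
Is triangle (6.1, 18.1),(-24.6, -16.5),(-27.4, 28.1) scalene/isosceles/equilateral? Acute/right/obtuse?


Side lengths squared: AB^2=2139.65, BC^2=1997, CA^2=1222.25
Sorted: [1222.25, 1997, 2139.65]
By sides: Scalene, By angles: Acute

Scalene, Acute


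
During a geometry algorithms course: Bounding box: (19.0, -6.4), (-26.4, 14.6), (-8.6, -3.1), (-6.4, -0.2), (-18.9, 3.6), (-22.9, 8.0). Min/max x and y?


x range: [-26.4, 19]
y range: [-6.4, 14.6]
Bounding box: (-26.4,-6.4) to (19,14.6)

(-26.4,-6.4) to (19,14.6)


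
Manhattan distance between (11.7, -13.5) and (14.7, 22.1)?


|11.7-14.7| + |(-13.5)-22.1| = 3 + 35.6 = 38.6

38.6


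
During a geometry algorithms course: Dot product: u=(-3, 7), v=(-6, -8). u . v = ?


u . v = u_x*v_x + u_y*v_y = (-3)*(-6) + 7*(-8)
= 18 + (-56) = -38

-38


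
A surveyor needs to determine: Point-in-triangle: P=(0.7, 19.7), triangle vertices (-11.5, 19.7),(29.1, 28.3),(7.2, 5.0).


Cross products: AB x AP = -104.92, BC x BP = -473.38, CA x CP = -179.34
All same sign? yes

Yes, inside


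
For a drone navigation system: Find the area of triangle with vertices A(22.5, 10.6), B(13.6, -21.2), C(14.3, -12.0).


Area = |x_A(y_B-y_C) + x_B(y_C-y_A) + x_C(y_A-y_B)|/2
= |(-207) + (-307.36) + 454.74|/2
= 59.62/2 = 29.81

29.81


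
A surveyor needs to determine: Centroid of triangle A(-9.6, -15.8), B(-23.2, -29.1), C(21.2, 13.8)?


Centroid = ((x_A+x_B+x_C)/3, (y_A+y_B+y_C)/3)
= (((-9.6)+(-23.2)+21.2)/3, ((-15.8)+(-29.1)+13.8)/3)
= (-3.8667, -10.3667)

(-3.8667, -10.3667)


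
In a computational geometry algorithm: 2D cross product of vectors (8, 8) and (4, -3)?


u x v = u_x*v_y - u_y*v_x = 8*(-3) - 8*4
= (-24) - 32 = -56

-56


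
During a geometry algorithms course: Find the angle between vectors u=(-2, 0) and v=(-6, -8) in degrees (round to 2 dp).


u.v = 12, |u| = sqrt(4) = 2, |v| = sqrt(100) = 10
cos(theta) = u.v/(|u||v|) = 12/sqrt(400) = 0.6
theta = acos(0.6) = 53.13 degrees

53.13 degrees


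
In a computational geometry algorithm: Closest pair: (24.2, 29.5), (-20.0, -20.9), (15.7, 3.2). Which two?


d(P0,P1) = 67.0358, d(P0,P2) = 27.6395, d(P1,P2) = 43.0732
Closest: P0 and P2

Closest pair: (24.2, 29.5) and (15.7, 3.2), distance = 27.6395


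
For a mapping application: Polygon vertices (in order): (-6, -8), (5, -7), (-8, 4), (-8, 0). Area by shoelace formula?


Shoelace sum: ((-6)*(-7) - 5*(-8)) + (5*4 - (-8)*(-7)) + ((-8)*0 - (-8)*4) + ((-8)*(-8) - (-6)*0)
= 142
Area = |142|/2 = 71

71


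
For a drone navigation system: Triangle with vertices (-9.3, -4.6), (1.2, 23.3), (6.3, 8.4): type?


Side lengths squared: AB^2=888.66, BC^2=248.02, CA^2=412.36
Sorted: [248.02, 412.36, 888.66]
By sides: Scalene, By angles: Obtuse

Scalene, Obtuse


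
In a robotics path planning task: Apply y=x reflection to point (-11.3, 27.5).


Reflection over y=x: (x,y) -> (y,x)
(-11.3, 27.5) -> (27.5, -11.3)

(27.5, -11.3)


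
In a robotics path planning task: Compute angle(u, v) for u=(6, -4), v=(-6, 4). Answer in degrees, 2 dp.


u.v = -52, |u| = sqrt(52) = 7.2111, |v| = sqrt(52) = 7.2111
cos(theta) = u.v/(|u||v|) = -52/sqrt(2704) = -1
theta = acos(-1) = 180 degrees

180 degrees


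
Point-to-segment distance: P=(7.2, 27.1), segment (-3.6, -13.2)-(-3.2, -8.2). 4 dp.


Project P onto AB: t = 1 (clamped to [0,1])
Closest point on segment: (-3.2, -8.2)
Distance: 36.8001

36.8001


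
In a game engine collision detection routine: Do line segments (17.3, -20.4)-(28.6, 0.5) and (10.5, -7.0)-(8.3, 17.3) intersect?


Cross products: d1=-135.76, d2=-456.33, d3=293.54, d4=614.11
d1*d2 < 0 and d3*d4 < 0? no

No, they don't intersect


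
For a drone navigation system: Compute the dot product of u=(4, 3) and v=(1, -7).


u . v = u_x*v_x + u_y*v_y = 4*1 + 3*(-7)
= 4 + (-21) = -17

-17


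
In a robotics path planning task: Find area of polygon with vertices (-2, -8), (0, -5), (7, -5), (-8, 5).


Shoelace sum: ((-2)*(-5) - 0*(-8)) + (0*(-5) - 7*(-5)) + (7*5 - (-8)*(-5)) + ((-8)*(-8) - (-2)*5)
= 114
Area = |114|/2 = 57

57


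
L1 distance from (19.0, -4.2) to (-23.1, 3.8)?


|19-(-23.1)| + |(-4.2)-3.8| = 42.1 + 8 = 50.1

50.1


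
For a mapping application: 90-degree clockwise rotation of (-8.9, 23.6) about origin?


90° CW: (x,y) -> (y, -x)
(-8.9,23.6) -> (23.6, 8.9)

(23.6, 8.9)


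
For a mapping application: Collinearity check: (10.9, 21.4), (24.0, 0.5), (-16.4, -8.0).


Cross product: (24-10.9)*((-8)-21.4) - (0.5-21.4)*((-16.4)-10.9)
= -955.71

No, not collinear


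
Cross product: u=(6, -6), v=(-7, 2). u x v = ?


u x v = u_x*v_y - u_y*v_x = 6*2 - (-6)*(-7)
= 12 - 42 = -30

-30


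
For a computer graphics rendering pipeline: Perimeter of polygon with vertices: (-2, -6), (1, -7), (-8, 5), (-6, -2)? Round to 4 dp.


Sides: (-2, -6)->(1, -7): sqrt(10) = 3.162278, (1, -7)->(-8, 5): sqrt(225) = 15, (-8, 5)->(-6, -2): sqrt(53) = 7.28011, (-6, -2)->(-2, -6): sqrt(32) = 5.656854
Sum = 31.099242
Perimeter = 31.0992

31.0992


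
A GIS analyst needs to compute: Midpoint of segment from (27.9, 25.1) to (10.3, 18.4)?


M = ((27.9+10.3)/2, (25.1+18.4)/2)
= (19.1, 21.75)

(19.1, 21.75)


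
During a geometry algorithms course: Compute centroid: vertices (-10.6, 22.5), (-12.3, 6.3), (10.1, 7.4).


Centroid = ((x_A+x_B+x_C)/3, (y_A+y_B+y_C)/3)
= (((-10.6)+(-12.3)+10.1)/3, (22.5+6.3+7.4)/3)
= (-4.2667, 12.0667)

(-4.2667, 12.0667)


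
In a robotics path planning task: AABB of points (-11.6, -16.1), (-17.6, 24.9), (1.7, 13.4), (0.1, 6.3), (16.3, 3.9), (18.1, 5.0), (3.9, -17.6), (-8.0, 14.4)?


x range: [-17.6, 18.1]
y range: [-17.6, 24.9]
Bounding box: (-17.6,-17.6) to (18.1,24.9)

(-17.6,-17.6) to (18.1,24.9)


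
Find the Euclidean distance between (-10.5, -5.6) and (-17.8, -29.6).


dx=-7.3, dy=-24
d^2 = (-7.3)^2 + (-24)^2 = 629.29
d = sqrt(629.29) = 25.0857

25.0857


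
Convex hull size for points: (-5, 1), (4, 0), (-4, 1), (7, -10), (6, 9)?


Convex hull vertices (CCW): (-5, 1), (7, -10), (6, 9)
Count = 3

3


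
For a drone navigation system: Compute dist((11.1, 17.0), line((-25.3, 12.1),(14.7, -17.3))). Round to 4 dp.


|cross product| = 1266.16
|line direction| = sqrt(2464.36) = 49.6423
Distance = 1266.16/sqrt(2464.36) = 25.5057

25.5057


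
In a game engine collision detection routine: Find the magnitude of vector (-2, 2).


|u| = sqrt((-2)^2 + 2^2) = sqrt(8) = 2.8284

2.8284


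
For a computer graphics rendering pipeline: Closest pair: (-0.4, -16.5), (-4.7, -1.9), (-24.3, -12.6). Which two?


d(P0,P1) = 15.2201, d(P0,P2) = 24.2161, d(P1,P2) = 22.3305
Closest: P0 and P1

Closest pair: (-0.4, -16.5) and (-4.7, -1.9), distance = 15.2201


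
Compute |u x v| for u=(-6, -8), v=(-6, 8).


|u x v| = |(-6)*8 - (-8)*(-6)|
= |(-48) - 48| = 96

96


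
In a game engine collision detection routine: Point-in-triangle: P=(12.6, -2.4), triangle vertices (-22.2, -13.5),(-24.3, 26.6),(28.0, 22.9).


Cross products: AB x AP = -1418.79, BC x BP = -1380.17, CA x CP = 709.5
All same sign? no

No, outside


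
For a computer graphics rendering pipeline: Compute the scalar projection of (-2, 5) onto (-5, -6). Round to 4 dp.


u.v = -20, |v| = sqrt(61) = 7.8102
Scalar projection = u.v / |v| = -20 / sqrt(61) = -2.5607

-2.5607


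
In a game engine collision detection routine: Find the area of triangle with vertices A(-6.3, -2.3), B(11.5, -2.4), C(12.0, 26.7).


Area = |x_A(y_B-y_C) + x_B(y_C-y_A) + x_C(y_A-y_B)|/2
= |183.33 + 333.5 + 1.2|/2
= 518.03/2 = 259.015

259.015


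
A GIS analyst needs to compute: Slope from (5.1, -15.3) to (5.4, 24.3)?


slope = (y2-y1)/(x2-x1) = (24.3-(-15.3))/(5.4-5.1) = 39.6/0.3 = 132

132


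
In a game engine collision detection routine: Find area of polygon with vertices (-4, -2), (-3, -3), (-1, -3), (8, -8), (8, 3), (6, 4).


Shoelace sum: ((-4)*(-3) - (-3)*(-2)) + ((-3)*(-3) - (-1)*(-3)) + ((-1)*(-8) - 8*(-3)) + (8*3 - 8*(-8)) + (8*4 - 6*3) + (6*(-2) - (-4)*4)
= 150
Area = |150|/2 = 75

75


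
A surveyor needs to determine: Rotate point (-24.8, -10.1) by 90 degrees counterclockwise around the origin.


90° CCW: (x,y) -> (-y, x)
(-24.8,-10.1) -> (10.1, -24.8)

(10.1, -24.8)


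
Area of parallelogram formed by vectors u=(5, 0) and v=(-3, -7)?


|u x v| = |5*(-7) - 0*(-3)|
= |(-35) - 0| = 35

35


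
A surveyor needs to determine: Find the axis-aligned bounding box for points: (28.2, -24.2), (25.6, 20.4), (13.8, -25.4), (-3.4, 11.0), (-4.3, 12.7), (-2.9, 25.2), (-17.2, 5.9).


x range: [-17.2, 28.2]
y range: [-25.4, 25.2]
Bounding box: (-17.2,-25.4) to (28.2,25.2)

(-17.2,-25.4) to (28.2,25.2)


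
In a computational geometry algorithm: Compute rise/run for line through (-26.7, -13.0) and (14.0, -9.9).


slope = (y2-y1)/(x2-x1) = ((-9.9)-(-13))/(14-(-26.7)) = 3.1/40.7 = 0.0762

0.0762


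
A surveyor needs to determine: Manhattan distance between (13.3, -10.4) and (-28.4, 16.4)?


|13.3-(-28.4)| + |(-10.4)-16.4| = 41.7 + 26.8 = 68.5

68.5


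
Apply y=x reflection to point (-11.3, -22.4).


Reflection over y=x: (x,y) -> (y,x)
(-11.3, -22.4) -> (-22.4, -11.3)

(-22.4, -11.3)


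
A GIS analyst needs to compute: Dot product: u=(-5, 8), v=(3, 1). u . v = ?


u . v = u_x*v_x + u_y*v_y = (-5)*3 + 8*1
= (-15) + 8 = -7

-7


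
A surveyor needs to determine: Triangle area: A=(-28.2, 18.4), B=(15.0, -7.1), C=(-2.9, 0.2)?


Area = |x_A(y_B-y_C) + x_B(y_C-y_A) + x_C(y_A-y_B)|/2
= |205.86 + (-273) + (-73.95)|/2
= 141.09/2 = 70.545

70.545


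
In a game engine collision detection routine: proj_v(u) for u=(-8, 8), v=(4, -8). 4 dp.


u.v = -96, |v| = sqrt(80) = 8.9443
Scalar projection = u.v / |v| = -96 / sqrt(80) = -10.7331

-10.7331


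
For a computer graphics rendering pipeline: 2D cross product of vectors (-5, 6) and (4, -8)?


u x v = u_x*v_y - u_y*v_x = (-5)*(-8) - 6*4
= 40 - 24 = 16

16


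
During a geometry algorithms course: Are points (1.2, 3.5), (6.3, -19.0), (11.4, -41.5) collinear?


Cross product: (6.3-1.2)*((-41.5)-3.5) - ((-19)-3.5)*(11.4-1.2)
= 0

Yes, collinear


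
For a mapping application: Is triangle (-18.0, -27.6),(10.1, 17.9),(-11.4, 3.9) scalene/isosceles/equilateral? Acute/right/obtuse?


Side lengths squared: AB^2=2859.86, BC^2=658.25, CA^2=1035.81
Sorted: [658.25, 1035.81, 2859.86]
By sides: Scalene, By angles: Obtuse

Scalene, Obtuse


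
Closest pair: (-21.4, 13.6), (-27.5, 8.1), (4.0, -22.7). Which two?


d(P0,P1) = 8.2134, d(P0,P2) = 44.3041, d(P1,P2) = 44.0555
Closest: P0 and P1

Closest pair: (-21.4, 13.6) and (-27.5, 8.1), distance = 8.2134


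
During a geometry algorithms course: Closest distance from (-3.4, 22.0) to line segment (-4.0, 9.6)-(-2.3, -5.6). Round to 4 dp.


Project P onto AB: t = 0 (clamped to [0,1])
Closest point on segment: (-4, 9.6)
Distance: 12.4145

12.4145


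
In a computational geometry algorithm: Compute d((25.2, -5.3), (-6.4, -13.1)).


dx=-31.6, dy=-7.8
d^2 = (-31.6)^2 + (-7.8)^2 = 1059.4
d = sqrt(1059.4) = 32.5484

32.5484


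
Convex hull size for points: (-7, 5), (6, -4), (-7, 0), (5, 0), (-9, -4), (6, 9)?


Convex hull vertices (CCW): (-9, -4), (6, -4), (6, 9), (-7, 5)
Count = 4

4


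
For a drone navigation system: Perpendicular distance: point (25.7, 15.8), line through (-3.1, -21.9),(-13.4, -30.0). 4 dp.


|cross product| = 155.03
|line direction| = sqrt(171.7) = 13.1034
Distance = 155.03/sqrt(171.7) = 11.8312

11.8312


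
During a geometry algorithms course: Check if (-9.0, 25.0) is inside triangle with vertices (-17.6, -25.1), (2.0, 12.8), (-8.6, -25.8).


Cross products: AB x AP = 656.02, BC x BP = -553.92, CA x CP = -456.92
All same sign? no

No, outside


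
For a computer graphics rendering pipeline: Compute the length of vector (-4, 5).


|u| = sqrt((-4)^2 + 5^2) = sqrt(41) = 6.4031

6.4031


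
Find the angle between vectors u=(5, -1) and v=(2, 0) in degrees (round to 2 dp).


u.v = 10, |u| = sqrt(26) = 5.099, |v| = sqrt(4) = 2
cos(theta) = u.v/(|u||v|) = 10/sqrt(104) = 0.980581
theta = acos(0.980581) = 11.31 degrees

11.31 degrees


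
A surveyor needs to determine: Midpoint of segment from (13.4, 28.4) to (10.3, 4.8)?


M = ((13.4+10.3)/2, (28.4+4.8)/2)
= (11.85, 16.6)

(11.85, 16.6)


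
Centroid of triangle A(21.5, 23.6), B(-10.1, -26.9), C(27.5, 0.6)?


Centroid = ((x_A+x_B+x_C)/3, (y_A+y_B+y_C)/3)
= ((21.5+(-10.1)+27.5)/3, (23.6+(-26.9)+0.6)/3)
= (12.9667, -0.9)

(12.9667, -0.9)


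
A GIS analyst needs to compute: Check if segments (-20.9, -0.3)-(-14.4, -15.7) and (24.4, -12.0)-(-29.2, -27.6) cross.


Cross products: d1=-1333.8, d2=-406.96, d3=621.57, d4=-305.27
d1*d2 < 0 and d3*d4 < 0? no

No, they don't intersect


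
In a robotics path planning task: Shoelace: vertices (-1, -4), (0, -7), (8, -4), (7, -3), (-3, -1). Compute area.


Shoelace sum: ((-1)*(-7) - 0*(-4)) + (0*(-4) - 8*(-7)) + (8*(-3) - 7*(-4)) + (7*(-1) - (-3)*(-3)) + ((-3)*(-4) - (-1)*(-1))
= 62
Area = |62|/2 = 31

31


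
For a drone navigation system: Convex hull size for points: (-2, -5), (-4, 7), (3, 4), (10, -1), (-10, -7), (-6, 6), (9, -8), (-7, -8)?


Convex hull vertices (CCW): (-10, -7), (-7, -8), (9, -8), (10, -1), (3, 4), (-4, 7), (-6, 6)
Count = 7

7


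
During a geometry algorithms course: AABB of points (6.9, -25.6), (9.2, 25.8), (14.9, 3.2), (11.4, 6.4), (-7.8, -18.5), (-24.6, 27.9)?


x range: [-24.6, 14.9]
y range: [-25.6, 27.9]
Bounding box: (-24.6,-25.6) to (14.9,27.9)

(-24.6,-25.6) to (14.9,27.9)


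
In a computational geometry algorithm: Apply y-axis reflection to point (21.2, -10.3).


Reflection over y-axis: (x,y) -> (-x,y)
(21.2, -10.3) -> (-21.2, -10.3)

(-21.2, -10.3)


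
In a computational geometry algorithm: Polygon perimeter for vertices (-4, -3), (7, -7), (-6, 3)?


Sides: (-4, -3)->(7, -7): sqrt(137) = 11.7047, (7, -7)->(-6, 3): sqrt(269) = 16.401219, (-6, 3)->(-4, -3): sqrt(40) = 6.324555
Sum = 34.430474
Perimeter = 34.4305

34.4305


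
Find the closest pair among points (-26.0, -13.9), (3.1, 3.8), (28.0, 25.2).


d(P0,P1) = 34.0602, d(P0,P2) = 66.6694, d(P1,P2) = 32.8325
Closest: P1 and P2

Closest pair: (3.1, 3.8) and (28.0, 25.2), distance = 32.8325


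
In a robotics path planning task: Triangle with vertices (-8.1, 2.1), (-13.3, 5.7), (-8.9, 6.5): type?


Side lengths squared: AB^2=40, BC^2=20, CA^2=20
Sorted: [20, 20, 40]
By sides: Isosceles, By angles: Right

Isosceles, Right


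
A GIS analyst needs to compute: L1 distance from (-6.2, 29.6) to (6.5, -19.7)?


|(-6.2)-6.5| + |29.6-(-19.7)| = 12.7 + 49.3 = 62

62


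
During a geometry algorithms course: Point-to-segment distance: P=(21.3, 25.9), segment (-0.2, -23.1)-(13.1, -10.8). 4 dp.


Project P onto AB: t = 1 (clamped to [0,1])
Closest point on segment: (13.1, -10.8)
Distance: 37.6049

37.6049


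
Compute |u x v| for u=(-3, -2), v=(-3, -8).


|u x v| = |(-3)*(-8) - (-2)*(-3)|
= |24 - 6| = 18

18


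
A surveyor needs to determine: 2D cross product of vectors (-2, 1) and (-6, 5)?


u x v = u_x*v_y - u_y*v_x = (-2)*5 - 1*(-6)
= (-10) - (-6) = -4

-4


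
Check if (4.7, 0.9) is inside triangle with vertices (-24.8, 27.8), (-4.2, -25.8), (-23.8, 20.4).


Cross products: AB x AP = 1027.06, BC x BP = -934.5, CA x CP = -191.4
All same sign? no

No, outside


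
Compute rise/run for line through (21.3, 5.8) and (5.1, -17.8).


slope = (y2-y1)/(x2-x1) = ((-17.8)-5.8)/(5.1-21.3) = (-23.6)/(-16.2) = 1.4568

1.4568


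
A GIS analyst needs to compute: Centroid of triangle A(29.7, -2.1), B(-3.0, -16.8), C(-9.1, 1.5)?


Centroid = ((x_A+x_B+x_C)/3, (y_A+y_B+y_C)/3)
= ((29.7+(-3)+(-9.1))/3, ((-2.1)+(-16.8)+1.5)/3)
= (5.8667, -5.8)

(5.8667, -5.8)


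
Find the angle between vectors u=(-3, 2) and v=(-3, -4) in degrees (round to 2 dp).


u.v = 1, |u| = sqrt(13) = 3.6056, |v| = sqrt(25) = 5
cos(theta) = u.v/(|u||v|) = 1/sqrt(325) = 0.05547
theta = acos(0.05547) = 86.82 degrees

86.82 degrees


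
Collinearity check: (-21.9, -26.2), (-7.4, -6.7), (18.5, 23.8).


Cross product: ((-7.4)-(-21.9))*(23.8-(-26.2)) - ((-6.7)-(-26.2))*(18.5-(-21.9))
= -62.8

No, not collinear


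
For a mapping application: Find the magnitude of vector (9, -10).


|u| = sqrt(9^2 + (-10)^2) = sqrt(181) = 13.4536

13.4536


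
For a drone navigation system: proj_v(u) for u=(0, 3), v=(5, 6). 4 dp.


u.v = 18, |v| = sqrt(61) = 7.8102
Scalar projection = u.v / |v| = 18 / sqrt(61) = 2.3047

2.3047


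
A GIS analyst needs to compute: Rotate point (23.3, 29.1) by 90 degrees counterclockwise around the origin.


90° CCW: (x,y) -> (-y, x)
(23.3,29.1) -> (-29.1, 23.3)

(-29.1, 23.3)


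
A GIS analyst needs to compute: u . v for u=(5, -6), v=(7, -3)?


u . v = u_x*v_x + u_y*v_y = 5*7 + (-6)*(-3)
= 35 + 18 = 53

53


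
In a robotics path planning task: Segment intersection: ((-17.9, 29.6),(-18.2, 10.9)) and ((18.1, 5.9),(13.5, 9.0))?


Cross products: d1=2.58, d2=89.53, d3=680.31, d4=593.36
d1*d2 < 0 and d3*d4 < 0? no

No, they don't intersect


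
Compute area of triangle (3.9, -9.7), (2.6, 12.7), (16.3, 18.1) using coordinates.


Area = |x_A(y_B-y_C) + x_B(y_C-y_A) + x_C(y_A-y_B)|/2
= |(-21.06) + 72.28 + (-365.12)|/2
= 313.9/2 = 156.95

156.95


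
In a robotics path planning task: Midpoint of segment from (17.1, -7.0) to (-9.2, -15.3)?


M = ((17.1+(-9.2))/2, ((-7)+(-15.3))/2)
= (3.95, -11.15)

(3.95, -11.15)


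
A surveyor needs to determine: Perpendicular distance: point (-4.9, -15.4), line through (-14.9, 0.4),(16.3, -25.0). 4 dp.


|cross product| = 238.96
|line direction| = sqrt(1618.6) = 40.2318
Distance = 238.96/sqrt(1618.6) = 5.9396

5.9396


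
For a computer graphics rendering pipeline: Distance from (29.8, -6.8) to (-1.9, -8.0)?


dx=-31.7, dy=-1.2
d^2 = (-31.7)^2 + (-1.2)^2 = 1006.33
d = sqrt(1006.33) = 31.7227

31.7227


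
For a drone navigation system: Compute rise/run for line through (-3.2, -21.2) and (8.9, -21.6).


slope = (y2-y1)/(x2-x1) = ((-21.6)-(-21.2))/(8.9-(-3.2)) = (-0.4)/12.1 = -0.0331

-0.0331


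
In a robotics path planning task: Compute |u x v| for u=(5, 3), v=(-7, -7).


|u x v| = |5*(-7) - 3*(-7)|
= |(-35) - (-21)| = 14

14


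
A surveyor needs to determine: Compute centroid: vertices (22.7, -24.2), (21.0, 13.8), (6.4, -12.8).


Centroid = ((x_A+x_B+x_C)/3, (y_A+y_B+y_C)/3)
= ((22.7+21+6.4)/3, ((-24.2)+13.8+(-12.8))/3)
= (16.7, -7.7333)

(16.7, -7.7333)


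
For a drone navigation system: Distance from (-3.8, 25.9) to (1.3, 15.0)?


dx=5.1, dy=-10.9
d^2 = 5.1^2 + (-10.9)^2 = 144.82
d = sqrt(144.82) = 12.0341

12.0341


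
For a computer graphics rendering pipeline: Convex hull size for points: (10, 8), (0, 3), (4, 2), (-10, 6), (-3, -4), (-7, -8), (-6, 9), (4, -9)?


Convex hull vertices (CCW): (-10, 6), (-7, -8), (4, -9), (10, 8), (-6, 9)
Count = 5

5


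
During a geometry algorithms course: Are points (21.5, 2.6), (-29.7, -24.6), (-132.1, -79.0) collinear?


Cross product: ((-29.7)-21.5)*((-79)-2.6) - ((-24.6)-2.6)*((-132.1)-21.5)
= 0

Yes, collinear


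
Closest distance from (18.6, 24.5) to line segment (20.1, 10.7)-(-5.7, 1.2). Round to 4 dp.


Project P onto AB: t = 0 (clamped to [0,1])
Closest point on segment: (20.1, 10.7)
Distance: 13.8813

13.8813


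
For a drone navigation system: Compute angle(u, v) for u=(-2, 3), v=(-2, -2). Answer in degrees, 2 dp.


u.v = -2, |u| = sqrt(13) = 3.6056, |v| = sqrt(8) = 2.8284
cos(theta) = u.v/(|u||v|) = -2/sqrt(104) = -0.196116
theta = acos(-0.196116) = 101.31 degrees

101.31 degrees


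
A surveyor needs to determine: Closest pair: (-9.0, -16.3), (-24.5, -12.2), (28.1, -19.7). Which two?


d(P0,P1) = 16.0331, d(P0,P2) = 37.2555, d(P1,P2) = 53.132
Closest: P0 and P1

Closest pair: (-9.0, -16.3) and (-24.5, -12.2), distance = 16.0331


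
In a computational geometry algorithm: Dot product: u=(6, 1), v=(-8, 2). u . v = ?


u . v = u_x*v_x + u_y*v_y = 6*(-8) + 1*2
= (-48) + 2 = -46

-46


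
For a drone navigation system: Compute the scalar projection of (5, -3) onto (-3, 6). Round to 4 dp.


u.v = -33, |v| = sqrt(45) = 6.7082
Scalar projection = u.v / |v| = -33 / sqrt(45) = -4.9193

-4.9193


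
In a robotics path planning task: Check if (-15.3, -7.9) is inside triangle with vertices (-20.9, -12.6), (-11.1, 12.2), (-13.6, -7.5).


Cross products: AB x AP = -92.82, BC x BP = -32.49, CA x CP = -5.75
All same sign? yes

Yes, inside


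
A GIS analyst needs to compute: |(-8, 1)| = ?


|u| = sqrt((-8)^2 + 1^2) = sqrt(65) = 8.0623

8.0623


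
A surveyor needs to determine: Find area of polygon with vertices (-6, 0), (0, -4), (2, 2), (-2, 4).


Shoelace sum: ((-6)*(-4) - 0*0) + (0*2 - 2*(-4)) + (2*4 - (-2)*2) + ((-2)*0 - (-6)*4)
= 68
Area = |68|/2 = 34

34


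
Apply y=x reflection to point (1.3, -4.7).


Reflection over y=x: (x,y) -> (y,x)
(1.3, -4.7) -> (-4.7, 1.3)

(-4.7, 1.3)


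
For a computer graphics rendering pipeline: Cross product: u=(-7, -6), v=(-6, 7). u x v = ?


u x v = u_x*v_y - u_y*v_x = (-7)*7 - (-6)*(-6)
= (-49) - 36 = -85

-85


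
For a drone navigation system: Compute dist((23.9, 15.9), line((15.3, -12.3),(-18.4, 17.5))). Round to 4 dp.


|cross product| = 1206.62
|line direction| = sqrt(2023.73) = 44.9859
Distance = 1206.62/sqrt(2023.73) = 26.8222

26.8222


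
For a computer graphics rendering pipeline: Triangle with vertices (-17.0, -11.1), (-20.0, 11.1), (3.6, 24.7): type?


Side lengths squared: AB^2=501.84, BC^2=741.92, CA^2=1706
Sorted: [501.84, 741.92, 1706]
By sides: Scalene, By angles: Obtuse

Scalene, Obtuse


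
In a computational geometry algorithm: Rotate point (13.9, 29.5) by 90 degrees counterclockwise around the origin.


90° CCW: (x,y) -> (-y, x)
(13.9,29.5) -> (-29.5, 13.9)

(-29.5, 13.9)


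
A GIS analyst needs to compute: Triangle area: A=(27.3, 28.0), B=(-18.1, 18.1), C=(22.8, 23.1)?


Area = |x_A(y_B-y_C) + x_B(y_C-y_A) + x_C(y_A-y_B)|/2
= |(-136.5) + 88.69 + 225.72|/2
= 177.91/2 = 88.955

88.955


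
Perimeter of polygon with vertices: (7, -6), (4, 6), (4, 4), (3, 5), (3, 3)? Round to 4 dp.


Sides: (7, -6)->(4, 6): sqrt(153) = 12.369317, (4, 6)->(4, 4): sqrt(4) = 2, (4, 4)->(3, 5): sqrt(2) = 1.414214, (3, 5)->(3, 3): sqrt(4) = 2, (3, 3)->(7, -6): sqrt(97) = 9.848858
Sum = 27.632389
Perimeter = 27.6324

27.6324


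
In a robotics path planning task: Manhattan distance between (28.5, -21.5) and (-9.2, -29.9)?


|28.5-(-9.2)| + |(-21.5)-(-29.9)| = 37.7 + 8.4 = 46.1

46.1


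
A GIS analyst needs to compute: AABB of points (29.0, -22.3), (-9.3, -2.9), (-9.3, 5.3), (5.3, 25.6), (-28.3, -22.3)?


x range: [-28.3, 29]
y range: [-22.3, 25.6]
Bounding box: (-28.3,-22.3) to (29,25.6)

(-28.3,-22.3) to (29,25.6)


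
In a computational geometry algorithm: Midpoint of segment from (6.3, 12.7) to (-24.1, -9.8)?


M = ((6.3+(-24.1))/2, (12.7+(-9.8))/2)
= (-8.9, 1.45)

(-8.9, 1.45)


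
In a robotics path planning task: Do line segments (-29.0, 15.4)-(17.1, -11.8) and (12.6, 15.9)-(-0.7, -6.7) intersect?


Cross products: d1=-933.51, d2=470.11, d3=1154.57, d4=-249.05
d1*d2 < 0 and d3*d4 < 0? yes

Yes, they intersect


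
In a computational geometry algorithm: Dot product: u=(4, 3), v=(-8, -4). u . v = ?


u . v = u_x*v_x + u_y*v_y = 4*(-8) + 3*(-4)
= (-32) + (-12) = -44

-44


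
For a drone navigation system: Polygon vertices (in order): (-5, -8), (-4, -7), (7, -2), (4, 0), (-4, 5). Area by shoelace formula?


Shoelace sum: ((-5)*(-7) - (-4)*(-8)) + ((-4)*(-2) - 7*(-7)) + (7*0 - 4*(-2)) + (4*5 - (-4)*0) + ((-4)*(-8) - (-5)*5)
= 145
Area = |145|/2 = 72.5

72.5


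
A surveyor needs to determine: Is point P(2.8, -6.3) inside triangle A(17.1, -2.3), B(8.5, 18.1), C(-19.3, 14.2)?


Cross products: AB x AP = 326.12, BC x BP = 656.09, CA x CP = -381.55
All same sign? no

No, outside


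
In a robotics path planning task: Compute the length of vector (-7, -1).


|u| = sqrt((-7)^2 + (-1)^2) = sqrt(50) = 7.0711

7.0711


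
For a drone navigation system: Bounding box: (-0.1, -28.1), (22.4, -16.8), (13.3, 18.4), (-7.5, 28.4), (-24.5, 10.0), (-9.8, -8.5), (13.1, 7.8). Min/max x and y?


x range: [-24.5, 22.4]
y range: [-28.1, 28.4]
Bounding box: (-24.5,-28.1) to (22.4,28.4)

(-24.5,-28.1) to (22.4,28.4)


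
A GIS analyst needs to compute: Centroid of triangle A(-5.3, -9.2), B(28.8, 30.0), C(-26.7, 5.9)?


Centroid = ((x_A+x_B+x_C)/3, (y_A+y_B+y_C)/3)
= (((-5.3)+28.8+(-26.7))/3, ((-9.2)+30+5.9)/3)
= (-1.0667, 8.9)

(-1.0667, 8.9)


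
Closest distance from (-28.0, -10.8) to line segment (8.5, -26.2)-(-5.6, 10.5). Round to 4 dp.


Project P onto AB: t = 0.6986 (clamped to [0,1])
Closest point on segment: (-1.3503, -0.5613)
Distance: 28.5489

28.5489


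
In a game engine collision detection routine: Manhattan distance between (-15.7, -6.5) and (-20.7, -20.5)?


|(-15.7)-(-20.7)| + |(-6.5)-(-20.5)| = 5 + 14 = 19

19


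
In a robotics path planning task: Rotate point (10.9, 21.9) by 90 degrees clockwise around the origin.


90° CW: (x,y) -> (y, -x)
(10.9,21.9) -> (21.9, -10.9)

(21.9, -10.9)


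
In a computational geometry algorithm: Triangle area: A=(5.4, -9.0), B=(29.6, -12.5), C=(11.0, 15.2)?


Area = |x_A(y_B-y_C) + x_B(y_C-y_A) + x_C(y_A-y_B)|/2
= |(-149.58) + 716.32 + 38.5|/2
= 605.24/2 = 302.62

302.62


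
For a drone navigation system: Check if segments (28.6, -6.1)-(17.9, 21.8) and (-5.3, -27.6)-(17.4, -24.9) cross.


Cross products: d1=396.52, d2=1058.74, d3=1175.86, d4=513.64
d1*d2 < 0 and d3*d4 < 0? no

No, they don't intersect


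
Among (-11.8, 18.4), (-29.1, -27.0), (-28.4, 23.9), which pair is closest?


d(P0,P1) = 48.5845, d(P0,P2) = 17.4874, d(P1,P2) = 50.9048
Closest: P0 and P2

Closest pair: (-11.8, 18.4) and (-28.4, 23.9), distance = 17.4874


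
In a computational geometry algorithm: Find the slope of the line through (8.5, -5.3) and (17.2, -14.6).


slope = (y2-y1)/(x2-x1) = ((-14.6)-(-5.3))/(17.2-8.5) = (-9.3)/8.7 = -1.069

-1.069


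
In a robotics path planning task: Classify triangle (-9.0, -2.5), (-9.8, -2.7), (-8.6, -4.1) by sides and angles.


Side lengths squared: AB^2=0.68, BC^2=3.4, CA^2=2.72
Sorted: [0.68, 2.72, 3.4]
By sides: Scalene, By angles: Right

Scalene, Right


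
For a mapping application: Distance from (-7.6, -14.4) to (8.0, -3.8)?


dx=15.6, dy=10.6
d^2 = 15.6^2 + 10.6^2 = 355.72
d = sqrt(355.72) = 18.8605

18.8605


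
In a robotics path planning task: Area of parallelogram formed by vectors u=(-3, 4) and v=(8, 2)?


|u x v| = |(-3)*2 - 4*8|
= |(-6) - 32| = 38

38


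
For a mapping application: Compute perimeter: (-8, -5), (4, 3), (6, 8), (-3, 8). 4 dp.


Sides: (-8, -5)->(4, 3): sqrt(208) = 14.422205, (4, 3)->(6, 8): sqrt(29) = 5.385165, (6, 8)->(-3, 8): sqrt(81) = 9, (-3, 8)->(-8, -5): sqrt(194) = 13.928388
Sum = 42.735758
Perimeter = 42.7358

42.7358


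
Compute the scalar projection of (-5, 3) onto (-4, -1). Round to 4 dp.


u.v = 17, |v| = sqrt(17) = 4.1231
Scalar projection = u.v / |v| = 17 / sqrt(17) = 4.1231

4.1231


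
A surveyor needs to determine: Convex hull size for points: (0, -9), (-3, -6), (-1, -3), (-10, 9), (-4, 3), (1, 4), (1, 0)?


Convex hull vertices (CCW): (-10, 9), (-3, -6), (0, -9), (1, 0), (1, 4)
Count = 5

5


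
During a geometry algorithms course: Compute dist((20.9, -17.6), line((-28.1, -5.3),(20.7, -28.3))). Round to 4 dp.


|cross product| = 526.76
|line direction| = sqrt(2910.44) = 53.9485
Distance = 526.76/sqrt(2910.44) = 9.7641

9.7641


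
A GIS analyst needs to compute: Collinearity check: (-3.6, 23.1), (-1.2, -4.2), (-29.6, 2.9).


Cross product: ((-1.2)-(-3.6))*(2.9-23.1) - ((-4.2)-23.1)*((-29.6)-(-3.6))
= -758.28

No, not collinear


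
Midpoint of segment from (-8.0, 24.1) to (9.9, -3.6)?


M = (((-8)+9.9)/2, (24.1+(-3.6))/2)
= (0.95, 10.25)

(0.95, 10.25)


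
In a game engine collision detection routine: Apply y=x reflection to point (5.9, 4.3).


Reflection over y=x: (x,y) -> (y,x)
(5.9, 4.3) -> (4.3, 5.9)

(4.3, 5.9)


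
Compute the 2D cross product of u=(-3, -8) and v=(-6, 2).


u x v = u_x*v_y - u_y*v_x = (-3)*2 - (-8)*(-6)
= (-6) - 48 = -54

-54


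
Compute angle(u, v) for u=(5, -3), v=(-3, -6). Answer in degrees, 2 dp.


u.v = 3, |u| = sqrt(34) = 5.831, |v| = sqrt(45) = 6.7082
cos(theta) = u.v/(|u||v|) = 3/sqrt(1530) = 0.076696
theta = acos(0.076696) = 85.6 degrees

85.6 degrees


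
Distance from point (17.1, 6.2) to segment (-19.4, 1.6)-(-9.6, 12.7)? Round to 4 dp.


Project P onto AB: t = 1 (clamped to [0,1])
Closest point on segment: (-9.6, 12.7)
Distance: 27.4798

27.4798


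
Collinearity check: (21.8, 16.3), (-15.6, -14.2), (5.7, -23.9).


Cross product: ((-15.6)-21.8)*((-23.9)-16.3) - ((-14.2)-16.3)*(5.7-21.8)
= 1012.43

No, not collinear


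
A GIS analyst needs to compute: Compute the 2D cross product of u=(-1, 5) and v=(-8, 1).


u x v = u_x*v_y - u_y*v_x = (-1)*1 - 5*(-8)
= (-1) - (-40) = 39

39


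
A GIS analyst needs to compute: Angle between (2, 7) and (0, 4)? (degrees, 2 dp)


u.v = 28, |u| = sqrt(53) = 7.2801, |v| = sqrt(16) = 4
cos(theta) = u.v/(|u||v|) = 28/sqrt(848) = 0.961524
theta = acos(0.961524) = 15.95 degrees

15.95 degrees


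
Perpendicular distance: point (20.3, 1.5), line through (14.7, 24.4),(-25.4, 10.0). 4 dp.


|cross product| = 998.93
|line direction| = sqrt(1815.37) = 42.6072
Distance = 998.93/sqrt(1815.37) = 23.4451

23.4451


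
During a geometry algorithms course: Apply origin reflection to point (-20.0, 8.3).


Reflection over origin: (x,y) -> (-x,-y)
(-20, 8.3) -> (20, -8.3)

(20, -8.3)


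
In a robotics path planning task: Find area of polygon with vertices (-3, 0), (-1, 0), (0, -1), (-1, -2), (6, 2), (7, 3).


Shoelace sum: ((-3)*0 - (-1)*0) + ((-1)*(-1) - 0*0) + (0*(-2) - (-1)*(-1)) + ((-1)*2 - 6*(-2)) + (6*3 - 7*2) + (7*0 - (-3)*3)
= 23
Area = |23|/2 = 11.5

11.5
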